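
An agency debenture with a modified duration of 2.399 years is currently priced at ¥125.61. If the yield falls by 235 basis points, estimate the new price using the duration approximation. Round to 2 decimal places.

¥132.69

Duration approximation: ΔP/P ≈ -D_mod · Δy = -2.399 × (-0.0235) = +0.0563765.
New price ≈ 125.61 × (1 + 0.0563765) = 132.691452165.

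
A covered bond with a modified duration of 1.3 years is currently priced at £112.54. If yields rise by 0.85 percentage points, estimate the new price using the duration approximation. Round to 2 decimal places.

£111.30

Duration approximation: ΔP/P ≈ -D_mod · Δy = -1.3 × (+0.0085) = -0.011050.
New price ≈ 112.54 × (1 - 0.011050) = 111.296433.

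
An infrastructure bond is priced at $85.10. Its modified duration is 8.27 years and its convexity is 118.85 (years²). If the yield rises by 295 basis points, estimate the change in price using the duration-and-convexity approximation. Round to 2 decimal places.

-$16.36

Duration effect: -D_mod·Δy = -8.27 × (+0.0295) = -0.243965
Convexity effect: ½·C·(Δy)² = 0.5 × 118.85 × (0.0295)² = +0.05171460625
ΔP/P ≈ -0.243965 + 0.05171460625 = -0.19225039375
ΔP ≈ 85.10 × (-0.19225039375) = -16.360508508125.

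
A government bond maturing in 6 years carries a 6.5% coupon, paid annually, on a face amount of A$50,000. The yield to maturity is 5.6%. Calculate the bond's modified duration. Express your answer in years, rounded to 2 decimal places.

4.90 years

Periodic yield y = 0.056. First find Macaulay duration:
  t   CF        PV=CF/(1+0.056)^t    t·PV
  1     3,250.00     3,077.6515     3,077.6515
  2     3,250.00     2,914.4427     5,828.8854
  3     3,250.00     2,759.8889     8,279.6668
  4     3,250.00     2,613.5312    10,454.1248
  5     3,250.00     2,474.9348    12,374.6742
  6    53,250.00    38,400.4314   230,402.5882
  Σ                 52,240.8806   270,417.5910
P = 52,240.8806; Macaulay duration = 270,417.5910 / 52,240.8806 = 5.17636 years.
Modified duration = D_Mac / (1 + y) = 5.17636 / 1.056 = 4.90186 years.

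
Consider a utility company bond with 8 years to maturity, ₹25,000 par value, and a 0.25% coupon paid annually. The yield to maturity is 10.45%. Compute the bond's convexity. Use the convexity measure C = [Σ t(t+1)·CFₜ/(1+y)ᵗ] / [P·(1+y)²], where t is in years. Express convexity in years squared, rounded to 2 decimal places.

57.93

With y = 0.1045:
  t   CF        PV=CF/(1+0.1045)^t    t·PV        t(t+1)·PV
  1        62.50        56.5867        56.5867         113.1734
  2        62.50        51.2329       102.4657         307.3971
  3        62.50        46.3856       139.1567         556.6268
  4        62.50        41.9969       167.9876         839.9378
  5        62.50        38.0234       190.1172       1,140.7032
  6        62.50        34.4259       206.5556       1,445.8891
  7        62.50        31.1688       218.1815       1,745.4524
  8    25,062.50    11,316.1482    90,529.1860     814,762.6738
  Σ                 11,615.9684    91,610.2370     820,911.8536
P = 11,615.9684.
Convexity = Σ t(t+1)·PV / [P·(1+y)²] = 820,911.8536 / (11,615.9684 × 1.219920) = 57.93082.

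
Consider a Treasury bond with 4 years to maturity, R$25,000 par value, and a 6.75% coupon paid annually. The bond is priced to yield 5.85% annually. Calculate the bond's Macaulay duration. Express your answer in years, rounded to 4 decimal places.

3.6425 years

Periodic yield y = 0.0585. Discount each cash flow and weight by its year:
  t   CF        PV=CF/(1+0.0585)^t    t·PV
  1     1,687.50     1,594.2371     1,594.2371
  2     1,687.50     1,506.1286     3,012.2572
  3     1,687.50     1,422.8896     4,268.6687
  4    26,687.50    21,259.0789    85,036.3154
  Σ                 25,782.3342    93,911.4785
Price P = Σ PV = 25,782.3342.
Macaulay duration = Σ(t·PV) / P = 93,911.4785 / 25,782.3342 = 3.64247 years.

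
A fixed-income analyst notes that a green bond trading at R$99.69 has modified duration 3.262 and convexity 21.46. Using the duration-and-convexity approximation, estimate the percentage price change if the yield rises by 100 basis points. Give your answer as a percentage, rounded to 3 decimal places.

Duration effect: -D_mod·Δy = -3.262 × (+0.01) = -0.032620
Convexity effect: ½·C·(Δy)² = 0.5 × 21.46 × (0.01)² = +0.0010730
ΔP/P ≈ -0.032620 + 0.0010730 = -0.031547
= -3.1547%.

-3.155%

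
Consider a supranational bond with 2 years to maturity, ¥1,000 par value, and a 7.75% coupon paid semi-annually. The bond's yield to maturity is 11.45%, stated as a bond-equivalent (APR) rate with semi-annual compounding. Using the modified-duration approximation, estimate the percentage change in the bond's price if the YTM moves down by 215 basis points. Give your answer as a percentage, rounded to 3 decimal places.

Periodic yield y = 0.05725. Modified duration first:
  t   CF        PV=CF/(1+0.05725)^t    t·PV
  1        38.75        36.6517        36.6517
  2        38.75        34.6670        69.3340
  3        38.75        32.7898        98.3694
  4     1,038.75       831.3813     3,325.5253
  Σ                    935.4898     3,529.8803
P = 935.4898; D_Mac = 3.77330 half-year periods = 1.88665 yrs; D_mod = 1.88665/(1+0.05725) = 1.78449 yrs.
ΔP/P ≈ -D_mod · Δy = -1.78449 × (-0.0215) = +0.038366 = +3.8366%.

+3.837%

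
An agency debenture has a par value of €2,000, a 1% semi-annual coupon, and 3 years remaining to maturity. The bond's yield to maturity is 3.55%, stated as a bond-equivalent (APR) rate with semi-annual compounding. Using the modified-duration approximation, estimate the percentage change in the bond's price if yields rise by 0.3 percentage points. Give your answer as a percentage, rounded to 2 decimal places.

-0.87%

Periodic yield y = 0.01775. Modified duration first:
  t   CF        PV=CF/(1+0.01775)^t    t·PV
  1        10.00         9.8256         9.8256
  2        10.00         9.6542        19.3085
  3        10.00         9.4859        28.4576
  4        10.00         9.3204        37.2817
  5        10.00         9.1579        45.7893
  6     2,010.00     1,808.6286    10,851.7715
  Σ                  1,856.0726    10,992.4342
P = 1,856.0726; D_Mac = 5.92242 half-year periods = 2.96121 yrs; D_mod = 2.96121/(1+0.01775) = 2.90956 yrs.
ΔP/P ≈ -D_mod · Δy = -2.90956 × (+0.003) = -0.008729 = -0.8729%.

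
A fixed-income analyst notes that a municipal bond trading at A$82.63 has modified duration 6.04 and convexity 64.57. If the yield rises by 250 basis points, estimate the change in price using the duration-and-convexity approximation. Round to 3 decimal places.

-A$10.810

Duration effect: -D_mod·Δy = -6.04 × (+0.025) = -0.151000
Convexity effect: ½·C·(Δy)² = 0.5 × 64.57 × (0.025)² = +0.020178125
ΔP/P ≈ -0.151000 + 0.020178125 = -0.130821875
ΔP ≈ 82.63 × (-0.130821875) = -10.80981153125.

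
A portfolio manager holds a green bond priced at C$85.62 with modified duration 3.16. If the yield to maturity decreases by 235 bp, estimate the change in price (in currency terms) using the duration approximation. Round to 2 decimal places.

+C$6.36

Duration approximation: ΔP/P ≈ -D_mod · Δy = -3.16 × (-0.0235) = +0.074260.
ΔP ≈ 85.62 × (+0.074260) = +6.3581412.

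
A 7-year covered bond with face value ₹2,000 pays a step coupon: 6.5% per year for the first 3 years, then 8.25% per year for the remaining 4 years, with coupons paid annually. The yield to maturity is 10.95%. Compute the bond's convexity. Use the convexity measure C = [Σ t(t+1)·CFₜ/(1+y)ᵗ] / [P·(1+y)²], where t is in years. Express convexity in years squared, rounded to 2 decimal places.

With y = 0.1095:
  t   CF        PV=CF/(1+0.1095)^t    t·PV        t(t+1)·PV
  1       130.00       117.1699       117.1699         234.3398
  2       130.00       105.6060       211.2121         633.6362
  3       130.00        95.1834       285.5503       1,142.2014
  4       165.00       108.8867       435.5467       2,177.7334
  5       165.00        98.1403       490.7015       2,944.2092
  6       165.00        88.4545       530.7272       3,715.0905
  7     2,165.00     1,046.0845     7,322.5913      58,580.7303
  Σ                  1,659.5254     9,393.4990      69,427.9408
P = 1,659.5254.
Convexity = Σ t(t+1)·PV / [P·(1+y)²] = 69,427.9408 / (1,659.5254 × 1.230990) = 33.98567.

33.99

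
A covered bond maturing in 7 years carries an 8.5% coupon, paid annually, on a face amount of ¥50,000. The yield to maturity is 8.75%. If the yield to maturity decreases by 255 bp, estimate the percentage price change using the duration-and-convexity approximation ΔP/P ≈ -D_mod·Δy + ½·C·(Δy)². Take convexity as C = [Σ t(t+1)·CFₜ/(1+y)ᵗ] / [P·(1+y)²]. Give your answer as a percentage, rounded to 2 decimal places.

+14.12%

With y = 0.0875:
  t   CF        PV=CF/(1+0.0875)^t    t·PV        t(t+1)·PV
  1     4,250.00     3,908.0460     3,908.0460       7,816.0920
  2     4,250.00     3,593.6055     7,187.2110      21,561.6330
  3     4,250.00     3,304.4648     9,913.3945      39,653.5779
  4     4,250.00     3,038.5883    12,154.3534      60,771.7669
  5     4,250.00     2,794.1042    13,970.5211      83,823.1267
  6     4,250.00     2,569.2912    15,415.7474     107,910.2321
  7    54,250.00    30,157.4685   211,102.2796   1,688,818.2370
  Σ                 49,365.5686   273,651.5530   2,010,354.6656
P = 49,365.5686; D_Mac = 5.54337 yrs; D_mod = 5.09735 yrs; C = 34.43420.
Duration effect: -5.09735 × (-0.0255) = +0.129982
Convexity effect: 0.5 × 34.43420 × (-0.0255)² = +0.0111954
ΔP/P ≈ +0.129982 + 0.0111954 = +0.141178 = +14.1178%.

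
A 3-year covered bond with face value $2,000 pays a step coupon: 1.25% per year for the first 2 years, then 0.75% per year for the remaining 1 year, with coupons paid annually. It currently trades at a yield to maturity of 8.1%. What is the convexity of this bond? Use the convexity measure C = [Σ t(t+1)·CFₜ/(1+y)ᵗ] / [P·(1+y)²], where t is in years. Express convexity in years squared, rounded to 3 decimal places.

10.081

With y = 0.081:
  t   CF        PV=CF/(1+0.081)^t    t·PV        t(t+1)·PV
  1        25.00        23.1267        23.1267          46.2535
  2        25.00        21.3938        42.7877         128.3630
  3     2,015.00     1,595.1369     4,785.4108      19,141.6431
  Σ                  1,639.6575     4,851.3252      19,316.2596
P = 1,639.6575.
Convexity = Σ t(t+1)·PV / [P·(1+y)²] = 19,316.2596 / (1,639.6575 × 1.168561) = 10.08135.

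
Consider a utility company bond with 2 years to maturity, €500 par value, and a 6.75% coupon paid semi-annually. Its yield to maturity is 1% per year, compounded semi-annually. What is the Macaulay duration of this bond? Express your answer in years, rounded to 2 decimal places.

1.91 years

Periodic yield y = 0.005. Discount each cash flow and weight by its period:
  t   CF        PV=CF/(1+0.005)^t    t·PV
  1       16.875        16.7910        16.7910
  2       16.875        16.7075        33.4150
  3       16.875        16.6244        49.8732
  4      516.875       506.6654     2,026.6618
  Σ                    556.7884     2,126.7410
Price P = Σ PV = 556.7884.
Macaulay duration = Σ(t·PV) / P = 2,126.7410 / 556.7884 = 3.81966 half-year periods.
In years: 3.81966 / 2 = 1.90983 years.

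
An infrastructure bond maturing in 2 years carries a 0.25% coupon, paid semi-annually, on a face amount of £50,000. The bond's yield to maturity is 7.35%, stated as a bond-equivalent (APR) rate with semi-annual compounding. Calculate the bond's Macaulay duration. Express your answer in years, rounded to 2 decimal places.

Periodic yield y = 0.03675. Discount each cash flow and weight by its period:
  t   CF        PV=CF/(1+0.03675)^t    t·PV
  1        62.50        60.2845        60.2845
  2        62.50        58.1476       116.2952
  3        62.50        56.0864       168.2593
  4    50,062.50    43,332.7606   173,331.0423
  Σ                 43,507.2792   173,675.8814
Price P = Σ PV = 43,507.2792.
Macaulay duration = Σ(t·PV) / P = 173,675.8814 / 43,507.2792 = 3.99188 half-year periods.
In years: 3.99188 / 2 = 1.99594 years.

2.00 years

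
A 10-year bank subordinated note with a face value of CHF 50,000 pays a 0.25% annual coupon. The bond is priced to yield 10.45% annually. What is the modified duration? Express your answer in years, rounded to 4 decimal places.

8.8659 years

Periodic yield y = 0.1045. First find Macaulay duration:
  t   CF        PV=CF/(1+0.1045)^t    t·PV
  1       125.00       113.1734       113.1734
  2       125.00       102.4657       204.9314
  3       125.00        92.7711       278.3134
  4       125.00        83.9938       335.9751
  5       125.00        76.0469       380.2344
  6       125.00        68.8519       413.1112
  7       125.00        62.3376       436.3631
  8       125.00        56.4396       451.5171
  9       125.00        51.0997       459.8975
  10   50,125.00    18,552.2754   185,522.7544
  Σ                 19,259.4551   188,596.2711
P = 19,259.4551; Macaulay duration = 188,596.2711 / 19,259.4551 = 9.79240 years.
Modified duration = D_Mac / (1 + y) = 9.79240 / 1.1045 = 8.86591 years.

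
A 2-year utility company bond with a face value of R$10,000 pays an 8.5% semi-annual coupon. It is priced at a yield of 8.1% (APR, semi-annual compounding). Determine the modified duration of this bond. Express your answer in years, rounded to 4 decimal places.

Periodic yield y = 0.0405. First find Macaulay duration:
  t   CF        PV=CF/(1+0.0405)^t    t·PV
  1       425.00       408.4575       408.4575
  2       425.00       392.5588       785.1177
  3       425.00       377.2790     1,131.8371
  4    10,425.00     8,894.2171    35,576.8684
  Σ                 10,072.5124    37,902.2806
P = 10,072.5124; Macaulay duration = 37,902.2806 / 10,072.5124 = 3.76294 half-year periods = 1.88147 years.
Modified duration = D_Mac / (1 + y) = 1.88147 / 1.0405 = 1.80824 years.

1.8082 years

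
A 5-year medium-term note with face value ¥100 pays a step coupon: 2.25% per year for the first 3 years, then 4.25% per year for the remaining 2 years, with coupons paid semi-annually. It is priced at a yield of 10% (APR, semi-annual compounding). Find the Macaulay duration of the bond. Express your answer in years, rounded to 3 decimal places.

Periodic yield y = 0.05. Discount each cash flow and weight by its period:
  t   CF        PV=CF/(1+0.05)^t    t·PV
  1        1.125         1.0714         1.0714
  2        1.125         1.0204         2.0408
  3        1.125         0.9718         2.9155
  4        1.125         0.9255         3.7022
  5        1.125         0.8815         4.4073
  6        1.125         0.8395         5.0370
  7        2.125         1.5102        10.5714
  8        2.125         1.4383        11.5063
  9        2.125         1.3698        12.3281
  10     102.125        62.6959       626.9589
  Σ                     72.7243       680.5389
Price P = Σ PV = 72.7243.
Macaulay duration = Σ(t·PV) / P = 680.5389 / 72.7243 = 9.35779 half-year periods.
In years: 9.35779 / 2 = 4.67889 years.

4.679 years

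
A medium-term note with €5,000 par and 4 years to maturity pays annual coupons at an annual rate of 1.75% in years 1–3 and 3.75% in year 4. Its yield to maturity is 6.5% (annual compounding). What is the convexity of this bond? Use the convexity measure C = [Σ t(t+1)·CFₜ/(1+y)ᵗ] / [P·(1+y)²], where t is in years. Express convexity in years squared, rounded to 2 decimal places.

With y = 0.065:
  t   CF        PV=CF/(1+0.065)^t    t·PV        t(t+1)·PV
  1        87.50        82.1596        82.1596         164.3192
  2        87.50        77.1452       154.2904         462.8711
  3        87.50        72.4368       217.3104         869.2415
  4     5,187.50     4,032.3635    16,129.4541      80,647.2707
  Σ                  4,264.1051    16,583.2145      82,143.7026
P = 4,264.1051.
Convexity = Σ t(t+1)·PV / [P·(1+y)²] = 82,143.7026 / (4,264.1051 × 1.134225) = 16.98428.

16.98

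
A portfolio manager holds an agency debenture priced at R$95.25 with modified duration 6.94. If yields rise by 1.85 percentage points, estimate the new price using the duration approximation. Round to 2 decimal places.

Duration approximation: ΔP/P ≈ -D_mod · Δy = -6.94 × (+0.0185) = -0.128390.
New price ≈ 95.25 × (1 - 0.128390) = 83.0208525.

R$83.02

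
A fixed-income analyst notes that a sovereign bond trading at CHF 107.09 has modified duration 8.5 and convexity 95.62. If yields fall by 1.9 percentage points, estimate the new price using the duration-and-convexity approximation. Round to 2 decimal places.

Duration effect: -D_mod·Δy = -8.5 × (-0.019) = +0.161500
Convexity effect: ½·C·(Δy)² = 0.5 × 95.62 × (-0.019)² = +0.01725941
ΔP/P ≈ +0.161500 + 0.01725941 = +0.17875941
New price ≈ 107.09 × (1 + 0.17875941) = 126.2333452169.

CHF 126.23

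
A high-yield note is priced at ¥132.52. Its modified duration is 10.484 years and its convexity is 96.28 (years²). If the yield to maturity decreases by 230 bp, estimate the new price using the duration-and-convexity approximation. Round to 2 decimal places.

Duration effect: -D_mod·Δy = -10.484 × (-0.023) = +0.241132
Convexity effect: ½·C·(Δy)² = 0.5 × 96.28 × (-0.023)² = +0.02546606
ΔP/P ≈ +0.241132 + 0.02546606 = +0.26659806
New price ≈ 132.52 × (1 + 0.26659806) = 167.8495749112.

¥167.85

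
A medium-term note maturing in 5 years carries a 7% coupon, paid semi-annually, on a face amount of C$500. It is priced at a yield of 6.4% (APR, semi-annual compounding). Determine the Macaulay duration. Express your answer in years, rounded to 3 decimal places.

Periodic yield y = 0.032. Discount each cash flow and weight by its period:
  t   CF        PV=CF/(1+0.032)^t    t·PV
  1        17.50        16.9574        16.9574
  2        17.50        16.4316        32.8631
  3        17.50        15.9220        47.7661
  4        17.50        15.4283        61.7134
  5        17.50        14.9499        74.7497
  6        17.50        14.4864        86.9183
  7        17.50        14.0372        98.2603
  8        17.50        13.6019       108.8154
  9        17.50        13.1802       118.6215
  10      517.50       377.6708     3,776.7078
  Σ                    512.6657     4,423.3730
Price P = Σ PV = 512.6657.
Macaulay duration = Σ(t·PV) / P = 4,423.3730 / 512.6657 = 8.62818 half-year periods.
In years: 8.62818 / 2 = 4.31409 years.

4.314 years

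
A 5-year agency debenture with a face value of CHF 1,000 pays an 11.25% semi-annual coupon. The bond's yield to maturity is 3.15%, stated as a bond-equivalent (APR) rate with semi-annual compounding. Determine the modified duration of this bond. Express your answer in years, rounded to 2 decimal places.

Periodic yield y = 0.01575. First find Macaulay duration:
  t   CF        PV=CF/(1+0.01575)^t    t·PV
  1        56.25        55.3778        55.3778
  2        56.25        54.5191       109.0382
  3        56.25        53.6738       161.0213
  4        56.25        52.8415       211.3660
  5        56.25        52.0222       260.1108
  6        56.25        51.2155       307.2931
  7        56.25        50.4214       352.9496
  8        56.25        49.6396       397.1164
  9        56.25        48.8699       439.8287
  10    1,056.25       903.4381     9,034.3812
  Σ                  1,372.0188    11,328.4832
P = 1,372.0188; Macaulay duration = 11,328.4832 / 1,372.0188 = 8.25680 half-year periods = 4.12840 years.
Modified duration = D_Mac / (1 + y) = 4.12840 / 1.01575 = 4.06439 years.

4.06 years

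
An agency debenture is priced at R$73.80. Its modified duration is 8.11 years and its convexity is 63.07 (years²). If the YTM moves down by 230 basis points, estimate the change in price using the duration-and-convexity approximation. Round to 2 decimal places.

Duration effect: -D_mod·Δy = -8.11 × (-0.023) = +0.186530
Convexity effect: ½·C·(Δy)² = 0.5 × 63.07 × (-0.023)² = +0.016682015
ΔP/P ≈ +0.186530 + 0.016682015 = +0.203212015
ΔP ≈ 73.80 × (+0.203212015) = +14.997046707.

+R$15.00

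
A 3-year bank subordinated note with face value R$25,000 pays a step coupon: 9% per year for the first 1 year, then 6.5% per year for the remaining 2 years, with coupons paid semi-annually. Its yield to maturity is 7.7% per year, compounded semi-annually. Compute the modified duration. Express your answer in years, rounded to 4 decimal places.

Periodic yield y = 0.0385. First find Macaulay duration:
  t   CF        PV=CF/(1+0.0385)^t    t·PV
  1     1,125.00     1,083.2932     1,083.2932
  2     1,125.00     1,043.1326     2,086.2652
  3       812.50       725.4440     2,176.3319
  4       812.50       698.5498     2,794.1992
  5       812.50       672.6527     3,363.2633
  6    25,812.50    20,577.4267   123,464.5603
  Σ                 24,800.4989   134,967.9131
P = 24,800.4989; Macaulay duration = 134,967.9131 / 24,800.4989 = 5.44215 half-year periods = 2.72107 years.
Modified duration = D_Mac / (1 + y) = 2.72107 / 1.0385 = 2.62020 years.

2.6202 years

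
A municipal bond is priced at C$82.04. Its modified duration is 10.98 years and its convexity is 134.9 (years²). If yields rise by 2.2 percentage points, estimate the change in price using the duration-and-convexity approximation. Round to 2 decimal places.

Duration effect: -D_mod·Δy = -10.98 × (+0.022) = -0.241560
Convexity effect: ½·C·(Δy)² = 0.5 × 134.9 × (0.022)² = +0.0326458
ΔP/P ≈ -0.241560 + 0.0326458 = -0.2089142
ΔP ≈ 82.04 × (-0.2089142) = -17.139320968.

-C$17.14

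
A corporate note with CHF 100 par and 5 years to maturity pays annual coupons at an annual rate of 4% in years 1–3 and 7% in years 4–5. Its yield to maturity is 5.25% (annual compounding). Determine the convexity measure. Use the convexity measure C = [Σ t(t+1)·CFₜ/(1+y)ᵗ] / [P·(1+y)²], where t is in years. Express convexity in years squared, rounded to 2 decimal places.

With y = 0.0525:
  t   CF        PV=CF/(1+0.0525)^t    t·PV        t(t+1)·PV
  1         4.00         3.8005         3.8005           7.6010
  2         4.00         3.6109         7.2218          21.6654
  3         4.00         3.4308        10.2924          41.1694
  4         7.00         5.7044        22.8176         114.0879
  5       107.00        82.8463       414.2316       2,485.3898
  Σ                     99.3929       458.3639       2,669.9135
P = 99.3929.
Convexity = Σ t(t+1)·PV / [P·(1+y)²] = 2,669.9135 / (99.3929 × 1.107756) = 24.24921.

24.25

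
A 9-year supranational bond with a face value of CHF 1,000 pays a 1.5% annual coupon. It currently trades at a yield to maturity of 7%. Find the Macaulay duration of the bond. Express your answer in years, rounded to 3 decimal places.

Periodic yield y = 0.07. Discount each cash flow and weight by its year:
  t   CF        PV=CF/(1+0.07)^t    t·PV
  1        15.00        14.0187        14.0187
  2        15.00        13.1016        26.2032
  3        15.00        12.2445        36.7334
  4        15.00        11.4434        45.7737
  5        15.00        10.6948        53.4740
  6        15.00         9.9951        59.9708
  7        15.00         9.3412        65.3887
  8        15.00         8.7301        69.8411
  9     1,015.00       552.0927     4,968.8347
  Σ                    641.6622     5,340.2383
Price P = Σ PV = 641.6622.
Macaulay duration = Σ(t·PV) / P = 5,340.2383 / 641.6622 = 8.32251 years.

8.323 years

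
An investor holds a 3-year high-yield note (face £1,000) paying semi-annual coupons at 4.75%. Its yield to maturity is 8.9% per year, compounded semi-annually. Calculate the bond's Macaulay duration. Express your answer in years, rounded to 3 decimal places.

2.819 years

Periodic yield y = 0.0445. Discount each cash flow and weight by its period:
  t   CF        PV=CF/(1+0.0445)^t    t·PV
  1        23.75        22.7382        22.7382
  2        23.75        21.7694        43.5388
  3        23.75        20.8419        62.5258
  4        23.75        19.9540        79.8160
  5        23.75        19.1039        95.5194
  6     1,023.75       788.3939     4,730.3633
  Σ                    892.8013     5,034.5015
Price P = Σ PV = 892.8013.
Macaulay duration = Σ(t·PV) / P = 5,034.5015 / 892.8013 = 5.63899 half-year periods.
In years: 5.63899 / 2 = 2.81950 years.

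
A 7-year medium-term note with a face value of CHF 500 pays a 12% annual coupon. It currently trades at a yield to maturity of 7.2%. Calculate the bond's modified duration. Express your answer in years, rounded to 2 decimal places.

4.97 years

Periodic yield y = 0.072. First find Macaulay duration:
  t   CF        PV=CF/(1+0.072)^t    t·PV
  1        60.00        55.9701        55.9701
  2        60.00        52.2110       104.4219
  3        60.00        48.7043       146.1128
  4        60.00        45.4331       181.7323
  5        60.00        42.3816       211.9080
  6        60.00        39.5351       237.2104
  7       560.00       344.2108     2,409.4758
  Σ                    628.4459     3,346.8313
P = 628.4459; Macaulay duration = 3,346.8313 / 628.4459 = 5.32557 years.
Modified duration = D_Mac / (1 + y) = 5.32557 / 1.072 = 4.96788 years.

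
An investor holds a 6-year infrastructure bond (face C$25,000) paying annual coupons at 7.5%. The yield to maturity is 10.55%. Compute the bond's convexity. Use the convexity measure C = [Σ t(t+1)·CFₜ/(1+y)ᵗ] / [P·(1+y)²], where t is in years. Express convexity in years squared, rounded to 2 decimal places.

26.61

With y = 0.1055:
  t   CF        PV=CF/(1+0.1055)^t    t·PV        t(t+1)·PV
  1     1,875.00     1,696.0651     1,696.0651       3,392.1303
  2     1,875.00     1,534.2064     3,068.4127       9,205.2381
  3     1,875.00     1,387.7941     4,163.3822      16,653.5290
  4     1,875.00     1,255.3542     5,021.4169      25,107.0843
  5     1,875.00     1,135.5533     5,677.7667      34,066.6001
  6    26,875.00    14,722.9891    88,337.9348     618,365.5434
  Σ                 21,731.9622   107,964.9784     706,790.1252
P = 21,731.9622.
Convexity = Σ t(t+1)·PV / [P·(1+y)²] = 706,790.1252 / (21,731.9622 × 1.222130) = 26.61179.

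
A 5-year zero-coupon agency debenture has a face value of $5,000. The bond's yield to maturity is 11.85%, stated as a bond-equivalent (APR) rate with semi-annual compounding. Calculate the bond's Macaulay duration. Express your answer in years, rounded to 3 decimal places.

5.000 years

A zero-coupon bond has a single cash flow at maturity, so its Macaulay duration equals its maturity: 5 years.
(Equivalently: 10 semi-annual periods ÷ 2 = 5 years.)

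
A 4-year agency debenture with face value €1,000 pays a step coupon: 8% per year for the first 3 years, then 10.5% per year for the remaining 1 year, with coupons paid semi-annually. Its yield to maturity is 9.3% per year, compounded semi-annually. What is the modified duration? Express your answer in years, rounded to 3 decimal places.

3.338 years

Periodic yield y = 0.0465. First find Macaulay duration:
  t   CF        PV=CF/(1+0.0465)^t    t·PV
  1        40.00        38.2226        38.2226
  2        40.00        36.5243        73.0485
  3        40.00        34.9014       104.7041
  4        40.00        33.3506       133.4022
  5        40.00        31.8687       159.3433
  6        40.00        30.4526       182.7157
  7        52.50        38.1931       267.3516
  8     1,052.50       731.6582     5,853.2656
  Σ                    975.1714     6,812.0536
P = 975.1714; Macaulay duration = 6,812.0536 / 975.1714 = 6.98549 half-year periods = 3.49275 years.
Modified duration = D_Mac / (1 + y) = 3.49275 / 1.0465 = 3.33755 years.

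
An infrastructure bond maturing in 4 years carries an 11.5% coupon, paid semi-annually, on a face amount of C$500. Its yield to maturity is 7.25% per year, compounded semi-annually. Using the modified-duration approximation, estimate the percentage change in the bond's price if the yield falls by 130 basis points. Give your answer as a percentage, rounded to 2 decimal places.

+4.22%

Periodic yield y = 0.03625. Modified duration first:
  t   CF        PV=CF/(1+0.03625)^t    t·PV
  1        28.75        27.7443        27.7443
  2        28.75        26.7737        53.5474
  3        28.75        25.8371        77.5114
  4        28.75        24.9333        99.7332
  5        28.75        24.0611       120.3054
  6        28.75        23.2194       139.3163
  7        28.75        22.4071       156.8498
  8       528.75       397.6803     3,181.4421
  Σ                    572.6563     3,856.4499
P = 572.6563; D_Mac = 6.73432 half-year periods = 3.36716 yrs; D_mod = 3.36716/(1+0.03625) = 3.24937 yrs.
ΔP/P ≈ -D_mod · Δy = -3.24937 × (-0.013) = +0.042242 = +4.2242%.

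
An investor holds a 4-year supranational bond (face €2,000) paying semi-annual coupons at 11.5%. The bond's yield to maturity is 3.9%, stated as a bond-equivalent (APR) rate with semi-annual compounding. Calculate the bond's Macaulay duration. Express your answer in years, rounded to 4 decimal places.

3.4057 years

Periodic yield y = 0.0195. Discount each cash flow and weight by its period:
  t   CF        PV=CF/(1+0.0195)^t    t·PV
  1       115.00       112.8004       112.8004
  2       115.00       110.6429       221.2857
  3       115.00       108.5266       325.5798
  4       115.00       106.4508       425.8032
  5       115.00       104.4147       522.0736
  6       115.00       102.4176       614.5054
  7       115.00       100.4586       703.2104
  8     2,115.00     1,812.2267    14,497.8138
  Σ                  2,557.9383    17,423.0722
Price P = Σ PV = 2,557.9383.
Macaulay duration = Σ(t·PV) / P = 17,423.0722 / 2,557.9383 = 6.81137 half-year periods.
In years: 6.81137 / 2 = 3.40569 years.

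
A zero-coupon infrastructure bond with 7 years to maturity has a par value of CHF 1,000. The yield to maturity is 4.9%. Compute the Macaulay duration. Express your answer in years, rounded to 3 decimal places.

7.000 years

A zero-coupon bond has a single cash flow at maturity, so its Macaulay duration equals its maturity: 7 years.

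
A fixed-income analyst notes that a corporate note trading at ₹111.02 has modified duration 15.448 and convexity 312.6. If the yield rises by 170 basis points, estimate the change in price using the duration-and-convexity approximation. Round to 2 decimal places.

-₹24.14

Duration effect: -D_mod·Δy = -15.448 × (+0.017) = -0.262616
Convexity effect: ½·C·(Δy)² = 0.5 × 312.6 × (0.017)² = +0.0451707
ΔP/P ≈ -0.262616 + 0.0451707 = -0.2174453
ΔP ≈ 111.02 × (-0.2174453) = -24.140777206.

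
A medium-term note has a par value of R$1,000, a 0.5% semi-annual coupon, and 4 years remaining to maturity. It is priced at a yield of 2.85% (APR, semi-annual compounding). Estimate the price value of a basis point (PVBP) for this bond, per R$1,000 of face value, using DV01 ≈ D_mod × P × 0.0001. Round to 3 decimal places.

R$0.356

Periodic yield y = 0.01425.
  t   CF        PV=CF/(1+0.01425)^t    t·PV
  1         2.50         2.4649         2.4649
  2         2.50         2.4302         4.8605
  3         2.50         2.3961         7.1883
  4         2.50         2.3624         9.4497
  5         2.50         2.3292        11.6462
  6         2.50         2.2965        13.7791
  7         2.50         2.2643        15.8498
  8     1,002.50       895.2086     7,161.6689
  Σ                    911.7523     7,226.9074
P = 911.7523; D_Mac = 7.92639 half-year periods = 3.96320 yrs; D_mod = 3.90751 yrs.
DV01 ≈ 3.90751 × 911.7523 × 0.0001 = 0.356269.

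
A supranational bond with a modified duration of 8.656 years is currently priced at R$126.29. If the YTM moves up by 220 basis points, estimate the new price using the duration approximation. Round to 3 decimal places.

Duration approximation: ΔP/P ≈ -D_mod · Δy = -8.656 × (+0.022) = -0.190432.
New price ≈ 126.29 × (1 - 0.190432) = 102.24034272.

R$102.240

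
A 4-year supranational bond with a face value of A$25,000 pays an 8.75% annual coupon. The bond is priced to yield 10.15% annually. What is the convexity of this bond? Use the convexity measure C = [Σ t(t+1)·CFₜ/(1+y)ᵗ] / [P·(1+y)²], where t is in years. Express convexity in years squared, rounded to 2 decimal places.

13.93

With y = 0.1015:
  t   CF        PV=CF/(1+0.1015)^t    t·PV        t(t+1)·PV
  1     2,187.50     1,985.9283     1,985.9283       3,971.8566
  2     2,187.50     1,802.9308     3,605.8616      10,817.5848
  3     2,187.50     1,636.7960     4,910.3880      19,641.5521
  4    27,187.50    18,468.4849    73,873.9395     369,369.6977
  Σ                 23,894.1400    84,376.1175     403,800.6912
P = 23,894.1400.
Convexity = Σ t(t+1)·PV / [P·(1+y)²] = 403,800.6912 / (23,894.1400 × 1.213302) = 13.92857.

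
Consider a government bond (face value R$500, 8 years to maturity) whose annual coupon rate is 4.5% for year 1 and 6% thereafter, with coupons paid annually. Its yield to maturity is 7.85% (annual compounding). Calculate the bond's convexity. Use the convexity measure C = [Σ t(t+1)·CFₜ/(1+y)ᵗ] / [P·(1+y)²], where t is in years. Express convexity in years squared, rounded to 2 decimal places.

47.29

With y = 0.0785:
  t   CF        PV=CF/(1+0.0785)^t    t·PV        t(t+1)·PV
  1        22.50        20.8623        20.8623          41.7246
  2        30.00        25.7918        51.5835         154.7506
  3        30.00        23.9145        71.7434         286.9737
  4        30.00        22.1738        88.6953         443.4765
  5        30.00        20.5599       102.7994         616.7963
  6        30.00        19.0634       114.3804         800.6628
  7        30.00        17.6758       123.7309         989.8474
  8       530.00       289.5441     2,316.3526      20,847.1730
  Σ                    439.5856     2,890.1478      24,181.4049
P = 439.5856.
Convexity = Σ t(t+1)·PV / [P·(1+y)²] = 24,181.4049 / (439.5856 × 1.163162) = 47.29310.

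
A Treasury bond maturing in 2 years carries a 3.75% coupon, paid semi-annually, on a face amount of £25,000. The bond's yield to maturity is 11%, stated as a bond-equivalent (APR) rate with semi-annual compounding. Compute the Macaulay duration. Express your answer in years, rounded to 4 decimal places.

Periodic yield y = 0.055. Discount each cash flow and weight by its period:
  t   CF        PV=CF/(1+0.055)^t    t·PV
  1       468.75       444.3128       444.3128
  2       468.75       421.1496       842.2991
  3       468.75       399.1939     1,197.5817
  4    25,468.75    20,558.8014    82,235.2057
  Σ                 21,823.4577    84,719.3994
Price P = Σ PV = 21,823.4577.
Macaulay duration = Σ(t·PV) / P = 84,719.3994 / 21,823.4577 = 3.88203 half-year periods.
In years: 3.88203 / 2 = 1.94102 years.

1.9410 years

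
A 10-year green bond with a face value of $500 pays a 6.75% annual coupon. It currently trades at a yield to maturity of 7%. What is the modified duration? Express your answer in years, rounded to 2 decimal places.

Periodic yield y = 0.07. First find Macaulay duration:
  t   CF        PV=CF/(1+0.07)^t    t·PV
  1        33.75        31.5421        31.5421
  2        33.75        29.4786        58.9571
  3        33.75        27.5501        82.6502
  4        33.75        25.7477       102.9909
  5        33.75        24.0633       120.3164
  6        33.75        22.4891       134.9343
  7        33.75        21.0178       147.1246
  8        33.75        19.6428       157.1425
  9        33.75        18.3578       165.2199
  10      533.75       271.3314     2,713.3143
  Σ                    491.2205     3,714.1922
P = 491.2205; Macaulay duration = 3,714.1922 / 491.2205 = 7.56115 years.
Modified duration = D_Mac / (1 + y) = 7.56115 / 1.07 = 7.06650 years.

7.07 years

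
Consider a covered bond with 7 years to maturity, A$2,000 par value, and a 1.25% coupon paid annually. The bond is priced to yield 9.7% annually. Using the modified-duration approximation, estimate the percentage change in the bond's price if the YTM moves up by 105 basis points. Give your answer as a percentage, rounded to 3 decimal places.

-6.361%

Periodic yield y = 0.097. Modified duration first:
  t   CF        PV=CF/(1+0.097)^t    t·PV
  1        25.00        22.7894        22.7894
  2        25.00        20.7743        41.5486
  3        25.00        18.9374        56.8122
  4        25.00        17.2629        69.0516
  5        25.00        15.7365        78.6823
  6        25.00        14.3450        86.0699
  7     2,025.00     1,059.2016     7,414.4113
  Σ                  1,169.0471     7,769.3653
P = 1,169.0471; D_Mac = 6.64590 yrs; D_mod = 6.64590/(1+0.097) = 6.05825 yrs.
ΔP/P ≈ -D_mod · Δy = -6.05825 × (+0.0105) = -0.063612 = -6.3612%.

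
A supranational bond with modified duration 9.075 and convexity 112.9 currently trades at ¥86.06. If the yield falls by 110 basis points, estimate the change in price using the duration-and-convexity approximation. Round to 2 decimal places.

+¥9.18

Duration effect: -D_mod·Δy = -9.075 × (-0.011) = +0.099825
Convexity effect: ½·C·(Δy)² = 0.5 × 112.9 × (-0.011)² = +0.00683045
ΔP/P ≈ +0.099825 + 0.00683045 = +0.10665545
ΔP ≈ 86.06 × (+0.10665545) = +9.178768027.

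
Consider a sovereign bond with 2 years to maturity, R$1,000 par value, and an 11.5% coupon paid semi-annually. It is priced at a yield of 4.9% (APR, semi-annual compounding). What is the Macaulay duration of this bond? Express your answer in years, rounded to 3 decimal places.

1.853 years

Periodic yield y = 0.0245. Discount each cash flow and weight by its period:
  t   CF        PV=CF/(1+0.0245)^t    t·PV
  1        57.50        56.1249        56.1249
  2        57.50        54.7828       109.5655
  3        57.50        53.4727       160.4180
  4     1,057.50       959.9144     3,839.6578
  Σ                  1,124.2948     4,165.7663
Price P = Σ PV = 1,124.2948.
Macaulay duration = Σ(t·PV) / P = 4,165.7663 / 1,124.2948 = 3.70523 half-year periods.
In years: 3.70523 / 2 = 1.85261 years.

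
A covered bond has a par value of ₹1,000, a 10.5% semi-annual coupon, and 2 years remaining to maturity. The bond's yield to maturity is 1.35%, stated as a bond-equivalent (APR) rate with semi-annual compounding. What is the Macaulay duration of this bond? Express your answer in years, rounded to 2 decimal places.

Periodic yield y = 0.00675. Discount each cash flow and weight by its period:
  t   CF        PV=CF/(1+0.00675)^t    t·PV
  1        52.50        52.1480        52.1480
  2        52.50        51.7984       103.5967
  3        52.50        51.4511       154.3532
  4     1,052.50     1,024.5556     4,098.2226
  Σ                  1,179.9531     4,408.3205
Price P = Σ PV = 1,179.9531.
Macaulay duration = Σ(t·PV) / P = 4,408.3205 / 1,179.9531 = 3.73601 half-year periods.
In years: 3.73601 / 2 = 1.86801 years.

1.87 years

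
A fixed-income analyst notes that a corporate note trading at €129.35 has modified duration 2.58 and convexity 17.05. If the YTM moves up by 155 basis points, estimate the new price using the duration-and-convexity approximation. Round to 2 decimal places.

Duration effect: -D_mod·Δy = -2.58 × (+0.0155) = -0.039990
Convexity effect: ½·C·(Δy)² = 0.5 × 17.05 × (0.0155)² = +0.00204813125
ΔP/P ≈ -0.039990 + 0.00204813125 = -0.03794186875
New price ≈ 129.35 × (1 - 0.03794186875) = 124.4422192771875.

€124.44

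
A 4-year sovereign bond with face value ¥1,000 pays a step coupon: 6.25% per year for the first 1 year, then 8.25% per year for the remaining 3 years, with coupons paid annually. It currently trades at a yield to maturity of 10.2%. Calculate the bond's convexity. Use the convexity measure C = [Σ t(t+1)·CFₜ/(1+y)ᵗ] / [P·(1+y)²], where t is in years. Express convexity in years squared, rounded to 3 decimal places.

14.263

With y = 0.102:
  t   CF        PV=CF/(1+0.102)^t    t·PV        t(t+1)·PV
  1        62.50        56.7151        56.7151         113.4301
  2        82.50        67.9346       135.8691         407.6074
  3        82.50        61.6466       184.9398         739.7593
  4     1,082.50       734.0092     2,936.0370      14,680.1848
  Σ                    920.3055     3,313.5610      15,940.9815
P = 920.3055.
Convexity = Σ t(t+1)·PV / [P·(1+y)²] = 15,940.9815 / (920.3055 × 1.214404) = 14.26330.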